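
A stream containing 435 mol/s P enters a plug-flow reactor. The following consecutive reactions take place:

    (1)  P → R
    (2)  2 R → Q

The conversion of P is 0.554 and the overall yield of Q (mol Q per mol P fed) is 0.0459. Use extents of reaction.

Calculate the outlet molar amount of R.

Conversion of P: P consumed = 1ξ₁ = 0.554 × 435 → ξ₁ = 241 mol/s.
Yield of Q: 1ξ₂ / 435 = 0.0459 → ξ₂ = 19.97 mol/s.
Outlet amounts (n = n₀ + Σ ν·ξ):
  P: 435 − 1(241) = 194
  R: 0 + 1(241) − 2(19.97) = 201.1
  Q: 0 + 1(19.97) = 19.97

201 mol/s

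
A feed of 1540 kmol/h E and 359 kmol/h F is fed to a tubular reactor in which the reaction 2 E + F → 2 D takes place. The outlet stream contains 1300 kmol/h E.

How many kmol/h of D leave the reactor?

For E: n = n₀ − 2ξ → 1300 = 1540 − 2ξ, giving ξ = 120 kmol/h.
Outlet amounts (n = n₀ + ν ξ):
  E: 1540 − 2(120) = 1300
  F: 359 − 1(120) = 239
  D: 0 + 2(120) = 240

240 kmol/h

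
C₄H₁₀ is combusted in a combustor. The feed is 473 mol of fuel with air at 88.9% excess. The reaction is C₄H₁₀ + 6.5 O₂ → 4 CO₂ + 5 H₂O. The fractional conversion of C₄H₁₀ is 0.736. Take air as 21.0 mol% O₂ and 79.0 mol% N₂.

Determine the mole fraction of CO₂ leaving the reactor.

0.0486

Stoichiometric O₂ = 6.5 × 473 = 3074 mol; O₂ fed = 3074 × 1.889 = 5808 mol.
N₂ fed = 5808 × 79/21 = 21850 mol.
Fuel reacted = 0.736 × 473 → ξ = 348.1 mol.
Outlet (n = n₀ + ν ξ):
  C₄H₁₀: 473 − 1(348.1) = 124.9
  O₂: 5808 − 6.5(348.1) = 3545
  N₂: 21850 (inert)
  CO₂: 0 + 4(348.1) = 1393
  H₂O: 0 + 5(348.1) = 1741
Total out = 28650 mol; y_CO₂ = 1393 / 28650 = 0.0486.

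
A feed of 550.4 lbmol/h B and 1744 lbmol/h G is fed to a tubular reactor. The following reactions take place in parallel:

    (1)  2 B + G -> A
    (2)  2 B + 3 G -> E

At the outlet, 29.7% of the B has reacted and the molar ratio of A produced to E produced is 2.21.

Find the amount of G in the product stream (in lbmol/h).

Conversion of B: B consumed = 0.297 × 550.4 = 163.5 lbmol/h = 2ξ₁ + 2ξ₂.
Selectivity: 1ξ₁ / (1ξ₂) = 2.21 → ξ₁ = 2.21 ξ₂.
Substitute: (2·2.21 + 2) ξ₂ = 163.5 → ξ₂ = 25.46 lbmol/h, ξ₁ = 56.27 lbmol/h.
Outlet amounts (n = n₀ + Σ ν·ξ):
  B: 550.4 − 2(56.27) − 2(25.46) = 386.9
  G: 1744 − 1(56.27) − 3(25.46) = 1611
  A: 0 + 1(56.27) = 56.27
  E: 0 + 1(25.46) = 25.46

1610 lbmol/h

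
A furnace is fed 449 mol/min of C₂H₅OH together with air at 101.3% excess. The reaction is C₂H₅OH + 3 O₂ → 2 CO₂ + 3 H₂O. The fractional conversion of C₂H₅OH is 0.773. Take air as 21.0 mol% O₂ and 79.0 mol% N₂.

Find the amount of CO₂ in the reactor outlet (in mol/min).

Stoichiometric O₂ = 3 × 449 = 1347 mol/min; O₂ fed = 1347 × 2.013 = 2712 mol/min.
N₂ fed = 2712 × 79/21 = 10200 mol/min.
Fuel reacted = 0.773 × 449 → ξ = 347.1 mol/min.
Outlet (n = n₀ + ν ξ):
  C₂H₅OH: 449 − 1(347.1) = 101.9
  O₂: 2712 − 3(347.1) = 1670
  N₂: 10200 (inert)
  CO₂: 0 + 2(347.1) = 694.2
  H₂O: 0 + 3(347.1) = 1041

694 mol/min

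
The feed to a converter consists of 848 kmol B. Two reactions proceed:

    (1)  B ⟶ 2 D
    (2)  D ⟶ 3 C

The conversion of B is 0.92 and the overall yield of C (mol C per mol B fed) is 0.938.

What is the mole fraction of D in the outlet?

0.6

Conversion of B: B consumed = 1ξ₁ = 0.92 × 848 → ξ₁ = 780.2 kmol.
Yield of C: 3ξ₂ / 848 = 0.938 → ξ₂ = 265.1 kmol.
Outlet amounts (n = n₀ + Σ ν·ξ):
  B: 848 − 1(780.2) = 67.84
  D: 0 + 2(780.2) − 1(265.1) = 1295
  C: 0 + 3(265.1) = 795.4
Total out = 2158 kmol; y_D = 1295 / 2158 = 0.6001.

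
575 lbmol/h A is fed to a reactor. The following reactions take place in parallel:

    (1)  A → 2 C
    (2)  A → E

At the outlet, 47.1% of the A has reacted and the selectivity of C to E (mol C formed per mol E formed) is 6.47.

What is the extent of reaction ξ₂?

Conversion of A: A consumed = 0.471 × 575 = 270.8 lbmol/h = 1ξ₁ + 1ξ₂.
Selectivity: 2ξ₁ / (1ξ₂) = 6.47 → ξ₁ = 3.235 ξ₂.
Substitute: (1·3.235 + 1) ξ₂ = 270.8 → ξ₂ = 63.95 lbmol/h, ξ₁ = 206.9 lbmol/h.
Outlet amounts (n = n₀ + Σ ν·ξ):
  A: 575 − 1(206.9) − 1(63.95) = 304.2
  C: 0 + 2(206.9) = 413.8
  E: 0 + 1(63.95) = 63.95

ξ₂ = 63.9 lbmol/h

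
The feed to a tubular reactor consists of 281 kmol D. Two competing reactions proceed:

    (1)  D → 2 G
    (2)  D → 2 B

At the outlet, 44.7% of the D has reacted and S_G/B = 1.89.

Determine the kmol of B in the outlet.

Conversion of D: D consumed = 0.447 × 281 = 125.6 kmol = 1ξ₁ + 1ξ₂.
Selectivity: 2ξ₁ / (2ξ₂) = 1.89 → ξ₁ = 1.89 ξ₂.
Substitute: (1·1.89 + 1) ξ₂ = 125.6 → ξ₂ = 43.46 kmol, ξ₁ = 82.14 kmol.
Outlet amounts (n = n₀ + Σ ν·ξ):
  D: 281 − 1(82.14) − 1(43.46) = 155.4
  G: 0 + 2(82.14) = 164.3
  B: 0 + 2(43.46) = 86.93

86.9 kmol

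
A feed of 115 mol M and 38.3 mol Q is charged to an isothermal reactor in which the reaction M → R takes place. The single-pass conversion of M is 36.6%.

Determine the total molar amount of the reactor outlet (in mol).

M reacted = 0.366 × 115 = 42.09 mol; ν_M = −1, so ξ = 42.09/1 = 42.09 mol.
Outlet amounts (n = n₀ + ν ξ):
  M: 115 − 1(42.09) = 72.91
  R: 0 + 1(42.09) = 42.09
  Q: 38.3 (inert)
Total out = 72.91 + 42.09 + 38.3 = 153.3 mol.

153 mol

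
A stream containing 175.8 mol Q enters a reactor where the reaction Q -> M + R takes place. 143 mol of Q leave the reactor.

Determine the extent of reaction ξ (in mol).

For Q: n = n₀ − 1ξ → 143 = 175.8 − 1ξ, giving ξ = 32.8 mol.
Outlet amounts (n = n₀ + ν ξ):
  Q: 175.8 − 1(32.8) = 143
  M: 0 + 1(32.8) = 32.8
  R: 0 + 1(32.8) = 32.8

ξ = 32.8 mol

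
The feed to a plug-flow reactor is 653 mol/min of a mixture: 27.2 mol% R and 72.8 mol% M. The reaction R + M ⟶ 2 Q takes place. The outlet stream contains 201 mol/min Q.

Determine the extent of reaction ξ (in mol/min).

ξ = 100 mol/min

For Q: n = n₀ + 2ξ → 201 = 0 + 2ξ, giving ξ = 100.5 mol/min.
Outlet amounts (n = n₀ + ν ξ):
  R: 177.6 − 1(100.5) = 77.12
  M: 475.4 − 1(100.5) = 374.9
  Q: 0 + 2(100.5) = 201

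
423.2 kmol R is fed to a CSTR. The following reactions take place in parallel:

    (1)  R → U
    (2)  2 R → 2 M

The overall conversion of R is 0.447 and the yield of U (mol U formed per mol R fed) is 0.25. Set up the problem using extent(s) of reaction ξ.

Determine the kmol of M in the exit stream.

83.4 kmol

Yield of U: 1ξ₁ / 423.2 = 0.25 → ξ₁ = 105.8 kmol.
Conversion of R: 1ξ₁ + 2ξ₂ = 0.447 × 423.2 = 189.2 → ξ₂ = 41.69 kmol.
Outlet amounts (n = n₀ + Σ ν·ξ):
  R: 423.2 − 1(105.8) − 2(41.69) = 234
  U: 0 + 1(105.8) = 105.8
  M: 0 + 2(41.69) = 83.37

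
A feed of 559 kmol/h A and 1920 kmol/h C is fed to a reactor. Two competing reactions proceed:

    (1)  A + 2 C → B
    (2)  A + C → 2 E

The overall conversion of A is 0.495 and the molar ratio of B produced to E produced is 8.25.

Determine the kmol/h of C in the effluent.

Conversion of A: A consumed = 0.495 × 559 = 276.7 kmol/h = 1ξ₁ + 1ξ₂.
Selectivity: 1ξ₁ / (2ξ₂) = 8.25 → ξ₁ = 16.5 ξ₂.
Substitute: (1·16.5 + 1) ξ₂ = 276.7 → ξ₂ = 15.81 kmol/h, ξ₁ = 260.9 kmol/h.
Outlet amounts (n = n₀ + Σ ν·ξ):
  A: 559 − 1(260.9) − 1(15.81) = 282.3
  C: 1920 − 2(260.9) − 1(15.81) = 1382
  B: 0 + 1(260.9) = 260.9
  E: 0 + 2(15.81) = 31.62

1380 kmol/h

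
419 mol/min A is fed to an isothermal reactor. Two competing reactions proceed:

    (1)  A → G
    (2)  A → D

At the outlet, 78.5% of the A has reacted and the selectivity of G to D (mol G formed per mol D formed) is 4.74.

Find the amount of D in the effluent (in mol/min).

57.3 mol/min

Conversion of A: A consumed = 0.785 × 419 = 328.9 mol/min = 1ξ₁ + 1ξ₂.
Selectivity: 1ξ₁ / (1ξ₂) = 4.74 → ξ₁ = 4.74 ξ₂.
Substitute: (1·4.74 + 1) ξ₂ = 328.9 → ξ₂ = 57.3 mol/min, ξ₁ = 271.6 mol/min.
Outlet amounts (n = n₀ + Σ ν·ξ):
  A: 419 − 1(271.6) − 1(57.3) = 90.08
  G: 0 + 1(271.6) = 271.6
  D: 0 + 1(57.3) = 57.3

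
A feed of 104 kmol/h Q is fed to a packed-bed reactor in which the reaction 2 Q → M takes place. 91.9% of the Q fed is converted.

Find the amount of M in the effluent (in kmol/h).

47.8 kmol/h

Q reacted = 0.919 × 104 = 95.58 kmol/h; ν_Q = −2, so ξ = 95.58/2 = 47.79 kmol/h.
Outlet amounts (n = n₀ + ν ξ):
  Q: 104 − 2(47.79) = 8.424
  M: 0 + 1(47.79) = 47.79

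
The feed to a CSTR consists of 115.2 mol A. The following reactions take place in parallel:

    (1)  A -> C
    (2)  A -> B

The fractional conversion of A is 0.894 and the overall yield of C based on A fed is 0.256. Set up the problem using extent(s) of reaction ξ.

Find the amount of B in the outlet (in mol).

73.5 mol

Yield of C: 1ξ₁ / 115.2 = 0.256 → ξ₁ = 29.49 mol.
Conversion of A: 1ξ₁ + 1ξ₂ = 0.894 × 115.2 = 103 → ξ₂ = 73.5 mol.
Outlet amounts (n = n₀ + Σ ν·ξ):
  A: 115.2 − 1(29.49) − 1(73.5) = 12.21
  C: 0 + 1(29.49) = 29.49
  B: 0 + 1(73.5) = 73.5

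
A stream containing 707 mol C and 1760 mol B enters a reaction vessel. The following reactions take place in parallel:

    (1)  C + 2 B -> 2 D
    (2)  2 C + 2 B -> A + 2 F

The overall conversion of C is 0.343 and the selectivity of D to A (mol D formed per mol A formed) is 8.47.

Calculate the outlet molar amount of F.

Conversion of C: C consumed = 0.343 × 707 = 242.5 mol = 1ξ₁ + 2ξ₂.
Selectivity: 2ξ₁ / (1ξ₂) = 8.47 → ξ₁ = 4.235 ξ₂.
Substitute: (1·4.235 + 2) ξ₂ = 242.5 → ξ₂ = 38.89 mol, ξ₁ = 164.7 mol.
Outlet amounts (n = n₀ + Σ ν·ξ):
  C: 707 − 1(164.7) − 2(38.89) = 464.5
  B: 1760 − 2(164.7) − 2(38.89) = 1353
  D: 0 + 2(164.7) = 329.4
  A: 0 + 1(38.89) = 38.89
  F: 0 + 2(38.89) = 77.79

77.8 mol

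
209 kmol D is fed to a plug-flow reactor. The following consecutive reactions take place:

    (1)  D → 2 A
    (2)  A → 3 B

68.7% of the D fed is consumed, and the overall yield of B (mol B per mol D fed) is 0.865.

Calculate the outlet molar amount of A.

Conversion of D: D consumed = 1ξ₁ = 0.687 × 209 → ξ₁ = 143.6 kmol.
Yield of B: 3ξ₂ / 209 = 0.865 → ξ₂ = 60.26 kmol.
Outlet amounts (n = n₀ + Σ ν·ξ):
  D: 209 − 1(143.6) = 65.42
  A: 0 + 2(143.6) − 1(60.26) = 226.9
  B: 0 + 3(60.26) = 180.8

227 kmol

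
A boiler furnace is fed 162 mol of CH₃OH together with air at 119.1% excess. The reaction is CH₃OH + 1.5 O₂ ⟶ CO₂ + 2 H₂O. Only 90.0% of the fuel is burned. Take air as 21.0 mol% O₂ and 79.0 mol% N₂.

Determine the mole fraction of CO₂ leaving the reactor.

Stoichiometric O₂ = 1.5 × 162 = 243 mol; O₂ fed = 243 × 2.191 = 532.4 mol.
N₂ fed = 532.4 × 79/21 = 2003 mol.
Fuel reacted = 0.9 × 162 → ξ = 145.8 mol.
Outlet (n = n₀ + ν ξ):
  CH₃OH: 162 − 1(145.8) = 16.2
  O₂: 532.4 − 1.5(145.8) = 313.7
  N₂: 2003 (inert)
  CO₂: 0 + 1(145.8) = 145.8
  H₂O: 0 + 2(145.8) = 291.6
Total out = 2770 mol; y_CO₂ = 145.8 / 2770 = 0.05263.

0.0526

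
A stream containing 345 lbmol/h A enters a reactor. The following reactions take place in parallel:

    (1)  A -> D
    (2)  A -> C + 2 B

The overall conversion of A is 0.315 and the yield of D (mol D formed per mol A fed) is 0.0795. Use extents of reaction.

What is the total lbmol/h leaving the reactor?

507 lbmol/h

Yield of D: 1ξ₁ / 345 = 0.0795 → ξ₁ = 27.43 lbmol/h.
Conversion of A: 1ξ₁ + 1ξ₂ = 0.315 × 345 = 108.7 → ξ₂ = 81.25 lbmol/h.
Outlet amounts (n = n₀ + Σ ν·ξ):
  A: 345 − 1(27.43) − 1(81.25) = 236.3
  D: 0 + 1(27.43) = 27.43
  C: 0 + 1(81.25) = 81.25
  B: 0 + 2(81.25) = 162.5
Total out = 236.3 + 27.43 + 81.25 + 162.5 = 507.5 lbmol/h.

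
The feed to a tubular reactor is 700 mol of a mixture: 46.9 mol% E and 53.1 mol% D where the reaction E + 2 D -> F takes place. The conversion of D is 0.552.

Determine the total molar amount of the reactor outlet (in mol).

D reacted = 0.552 × 371.7 = 205.2 mol; ν_D = −2, so ξ = 205.2/2 = 102.6 mol.
Outlet amounts (n = n₀ + ν ξ):
  E: 328.3 − 1(102.6) = 225.7
  D: 371.7 − 2(102.6) = 166.5
  F: 0 + 1(102.6) = 102.6
Total out = 225.7 + 166.5 + 102.6 = 494.8 mol.

495 mol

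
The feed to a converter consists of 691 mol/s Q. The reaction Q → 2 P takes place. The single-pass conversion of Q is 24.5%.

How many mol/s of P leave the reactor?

339 mol/s

Q reacted = 0.245 × 691 = 169.3 mol/s; ν_Q = −1, so ξ = 169.3/1 = 169.3 mol/s.
Outlet amounts (n = n₀ + ν ξ):
  Q: 691 − 1(169.3) = 521.7
  P: 0 + 2(169.3) = 338.6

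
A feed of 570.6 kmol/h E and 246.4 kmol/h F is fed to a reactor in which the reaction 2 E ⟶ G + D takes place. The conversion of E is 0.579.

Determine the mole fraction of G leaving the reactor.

E reacted = 0.579 × 570.6 = 330.4 kmol/h; ν_E = −2, so ξ = 330.4/2 = 165.2 kmol/h.
Outlet amounts (n = n₀ + ν ξ):
  E: 570.6 − 2(165.2) = 240.2
  G: 0 + 1(165.2) = 165.2
  D: 0 + 1(165.2) = 165.2
  F: 246.4 (inert)
Total out = 817 kmol/h; y_G = 165.2 / 817 = 0.2022.

0.202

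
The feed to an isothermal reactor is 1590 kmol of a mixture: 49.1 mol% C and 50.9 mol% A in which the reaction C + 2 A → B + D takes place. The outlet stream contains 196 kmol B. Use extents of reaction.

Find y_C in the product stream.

For B: n = n₀ + 1ξ → 196 = 0 + 1ξ, giving ξ = 196 kmol.
Outlet amounts (n = n₀ + ν ξ):
  C: 780.7 − 1(196) = 584.7
  A: 809.3 − 2(196) = 417.3
  B: 0 + 1(196) = 196
  D: 0 + 1(196) = 196
Total out = 1394 kmol; y_C = 584.7 / 1394 = 0.4194.

0.419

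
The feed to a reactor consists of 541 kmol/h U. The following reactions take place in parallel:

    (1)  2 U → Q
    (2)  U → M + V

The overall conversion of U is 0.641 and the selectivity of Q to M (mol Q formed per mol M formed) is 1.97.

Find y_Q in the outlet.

0.292

Conversion of U: U consumed = 0.641 × 541 = 346.8 kmol/h = 2ξ₁ + 1ξ₂.
Selectivity: 1ξ₁ / (1ξ₂) = 1.97 → ξ₁ = 1.97 ξ₂.
Substitute: (2·1.97 + 1) ξ₂ = 346.8 → ξ₂ = 70.2 kmol/h, ξ₁ = 138.3 kmol/h.
Outlet amounts (n = n₀ + Σ ν·ξ):
  U: 541 − 2(138.3) − 1(70.2) = 194.2
  Q: 0 + 1(138.3) = 138.3
  M: 0 + 1(70.2) = 70.2
  V: 0 + 1(70.2) = 70.2
Total out = 472.9 kmol/h; y_Q = 138.3 / 472.9 = 0.2924.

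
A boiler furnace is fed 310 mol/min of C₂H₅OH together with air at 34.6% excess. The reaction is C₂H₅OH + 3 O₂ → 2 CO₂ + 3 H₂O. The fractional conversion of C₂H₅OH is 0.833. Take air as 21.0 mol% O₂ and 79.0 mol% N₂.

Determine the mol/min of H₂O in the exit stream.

Stoichiometric O₂ = 3 × 310 = 930 mol/min; O₂ fed = 930 × 1.346 = 1252 mol/min.
N₂ fed = 1252 × 79/21 = 4709 mol/min.
Fuel reacted = 0.833 × 310 → ξ = 258.2 mol/min.
Outlet (n = n₀ + ν ξ):
  C₂H₅OH: 310 − 1(258.2) = 51.77
  O₂: 1252 − 3(258.2) = 477.1
  N₂: 4709 (inert)
  CO₂: 0 + 2(258.2) = 516.5
  H₂O: 0 + 3(258.2) = 774.7

775 mol/min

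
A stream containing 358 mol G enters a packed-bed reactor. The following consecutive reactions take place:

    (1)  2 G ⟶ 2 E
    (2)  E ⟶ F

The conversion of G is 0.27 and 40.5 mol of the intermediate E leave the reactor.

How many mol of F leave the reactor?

56.2 mol

Conversion of G: G consumed = 2ξ₁ = 0.27 × 358 → ξ₁ = 48.33 mol.
E balance: n_E = 0 + 2ξ₁ − 1ξ₂ = 40.5 → ξ₂ = (2·48.33 − 40.5)/1 = 56.16 mol.
Outlet amounts (n = n₀ + Σ ν·ξ):
  G: 358 − 2(48.33) = 261.3
  E: 0 + 2(48.33) − 1(56.16) = 40.5
  F: 0 + 1(56.16) = 56.16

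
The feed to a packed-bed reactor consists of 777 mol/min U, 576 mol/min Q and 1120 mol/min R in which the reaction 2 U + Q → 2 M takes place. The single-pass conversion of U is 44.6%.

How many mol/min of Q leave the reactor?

403 mol/min

U reacted = 0.446 × 777 = 346.5 mol/min; ν_U = −2, so ξ = 346.5/2 = 173.3 mol/min.
Outlet amounts (n = n₀ + ν ξ):
  U: 777 − 2(173.3) = 430.5
  Q: 576 − 1(173.3) = 402.7
  M: 0 + 2(173.3) = 346.5
  R: 1120 (inert)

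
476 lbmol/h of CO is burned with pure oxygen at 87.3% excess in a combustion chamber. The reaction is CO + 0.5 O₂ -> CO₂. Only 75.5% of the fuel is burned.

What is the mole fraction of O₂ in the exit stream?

Stoichiometric O₂ = 0.5 × 476 = 238 lbmol/h; O₂ fed = 238 × 1.873 = 445.8 lbmol/h.
Fuel reacted = 0.755 × 476 → ξ = 359.4 lbmol/h.
Outlet (n = n₀ + ν ξ):
  CO: 476 − 1(359.4) = 116.6
  O₂: 445.8 − 0.5(359.4) = 266.1
  CO₂: 0 + 1(359.4) = 359.4
Total out = 742.1 lbmol/h; y_O₂ = 266.1 / 742.1 = 0.3586.

0.359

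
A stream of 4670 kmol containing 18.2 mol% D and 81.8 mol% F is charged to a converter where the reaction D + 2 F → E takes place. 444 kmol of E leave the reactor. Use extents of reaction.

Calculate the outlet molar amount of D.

For E: n = n₀ + 1ξ → 444 = 0 + 1ξ, giving ξ = 444 kmol.
Outlet amounts (n = n₀ + ν ξ):
  D: 849.9 − 1(444) = 405.9
  F: 3820 − 2(444) = 2932
  E: 0 + 1(444) = 444

406 kmol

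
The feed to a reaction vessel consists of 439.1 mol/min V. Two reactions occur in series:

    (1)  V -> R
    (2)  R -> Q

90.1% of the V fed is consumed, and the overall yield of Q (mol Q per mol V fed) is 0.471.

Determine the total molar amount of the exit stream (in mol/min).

439 mol/min

Conversion of V: V consumed = 1ξ₁ = 0.901 × 439.1 → ξ₁ = 395.6 mol/min.
Yield of Q: 1ξ₂ / 439.1 = 0.471 → ξ₂ = 206.8 mol/min.
Outlet amounts (n = n₀ + Σ ν·ξ):
  V: 439.1 − 1(395.6) = 43.47
  R: 0 + 1(395.6) − 1(206.8) = 188.8
  Q: 0 + 1(206.8) = 206.8
Total out = 43.47 + 188.8 + 206.8 = 439.1 mol/min.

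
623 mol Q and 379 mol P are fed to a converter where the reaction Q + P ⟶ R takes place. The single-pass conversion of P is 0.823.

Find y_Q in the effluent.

P reacted = 0.823 × 379 = 311.9 mol; ν_P = −1, so ξ = 311.9/1 = 311.9 mol.
Outlet amounts (n = n₀ + ν ξ):
  Q: 623 − 1(311.9) = 311.1
  P: 379 − 1(311.9) = 67.08
  R: 0 + 1(311.9) = 311.9
Total out = 690.1 mol; y_Q = 311.1 / 690.1 = 0.4508.

0.451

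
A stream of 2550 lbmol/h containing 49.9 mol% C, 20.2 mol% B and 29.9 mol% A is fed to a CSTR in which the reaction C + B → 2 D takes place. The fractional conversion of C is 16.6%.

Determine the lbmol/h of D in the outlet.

C reacted = 0.166 × 1272 = 211.2 lbmol/h; ν_C = −1, so ξ = 211.2/1 = 211.2 lbmol/h.
Outlet amounts (n = n₀ + ν ξ):
  C: 1272 − 1(211.2) = 1061
  B: 515.1 − 1(211.2) = 303.9
  D: 0 + 2(211.2) = 422.5
  A: 762.5 (inert)

422 lbmol/h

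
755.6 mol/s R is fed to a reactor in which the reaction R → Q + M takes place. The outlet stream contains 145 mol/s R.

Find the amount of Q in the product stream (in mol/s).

611 mol/s

For R: n = n₀ − 1ξ → 145 = 755.6 − 1ξ, giving ξ = 610.6 mol/s.
Outlet amounts (n = n₀ + ν ξ):
  R: 755.6 − 1(610.6) = 145
  Q: 0 + 1(610.6) = 610.6
  M: 0 + 1(610.6) = 610.6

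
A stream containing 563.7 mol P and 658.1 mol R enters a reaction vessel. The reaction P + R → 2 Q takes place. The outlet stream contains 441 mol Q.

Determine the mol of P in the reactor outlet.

343 mol

For Q: n = n₀ + 2ξ → 441 = 0 + 2ξ, giving ξ = 220.5 mol.
Outlet amounts (n = n₀ + ν ξ):
  P: 563.7 − 1(220.5) = 343.2
  R: 658.1 − 1(220.5) = 437.6
  Q: 0 + 2(220.5) = 441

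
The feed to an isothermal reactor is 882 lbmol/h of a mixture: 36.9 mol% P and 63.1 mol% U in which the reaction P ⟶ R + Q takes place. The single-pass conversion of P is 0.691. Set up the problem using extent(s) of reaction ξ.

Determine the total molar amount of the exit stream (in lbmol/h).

P reacted = 0.691 × 325.5 = 224.9 lbmol/h; ν_P = −1, so ξ = 224.9/1 = 224.9 lbmol/h.
Outlet amounts (n = n₀ + ν ξ):
  P: 325.5 − 1(224.9) = 100.6
  R: 0 + 1(224.9) = 224.9
  Q: 0 + 1(224.9) = 224.9
  U: 556.5 (inert)
Total out = 100.6 + 224.9 + 224.9 + 556.5 = 1107 lbmol/h.

1110 lbmol/h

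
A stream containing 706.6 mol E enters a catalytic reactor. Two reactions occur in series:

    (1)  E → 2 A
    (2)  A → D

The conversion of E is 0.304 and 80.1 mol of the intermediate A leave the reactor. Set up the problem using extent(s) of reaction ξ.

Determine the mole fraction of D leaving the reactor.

0.379

Conversion of E: E consumed = 1ξ₁ = 0.304 × 706.6 → ξ₁ = 214.8 mol.
A balance: n_A = 0 + 2ξ₁ − 1ξ₂ = 80.1 → ξ₂ = (2·214.8 − 80.1)/1 = 349.5 mol.
Outlet amounts (n = n₀ + Σ ν·ξ):
  E: 706.6 − 1(214.8) = 491.8
  A: 0 + 2(214.8) − 1(349.5) = 80.1
  D: 0 + 1(349.5) = 349.5
Total out = 921.4 mol; y_D = 349.5 / 921.4 = 0.3793.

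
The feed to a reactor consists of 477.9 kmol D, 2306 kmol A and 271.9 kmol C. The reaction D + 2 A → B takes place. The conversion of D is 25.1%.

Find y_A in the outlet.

D reacted = 0.251 × 477.9 = 120 kmol; ν_D = −1, so ξ = 120/1 = 120 kmol.
Outlet amounts (n = n₀ + ν ξ):
  D: 477.9 − 1(120) = 357.9
  A: 2306 − 2(120) = 2066
  B: 0 + 1(120) = 120
  C: 271.9 (inert)
Total out = 2816 kmol; y_A = 2066 / 2816 = 0.7337.

0.734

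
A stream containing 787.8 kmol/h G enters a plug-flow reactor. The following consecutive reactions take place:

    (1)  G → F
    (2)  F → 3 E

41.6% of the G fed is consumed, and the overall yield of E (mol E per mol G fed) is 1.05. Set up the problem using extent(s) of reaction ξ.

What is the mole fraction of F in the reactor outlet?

Conversion of G: G consumed = 1ξ₁ = 0.416 × 787.8 → ξ₁ = 327.7 kmol/h.
Yield of E: 3ξ₂ / 787.8 = 1.05 → ξ₂ = 275.7 kmol/h.
Outlet amounts (n = n₀ + Σ ν·ξ):
  G: 787.8 − 1(327.7) = 460.1
  F: 0 + 1(327.7) − 1(275.7) = 51.99
  E: 0 + 3(275.7) = 827.2
Total out = 1339 kmol/h; y_F = 51.99 / 1339 = 0.03882.

0.0388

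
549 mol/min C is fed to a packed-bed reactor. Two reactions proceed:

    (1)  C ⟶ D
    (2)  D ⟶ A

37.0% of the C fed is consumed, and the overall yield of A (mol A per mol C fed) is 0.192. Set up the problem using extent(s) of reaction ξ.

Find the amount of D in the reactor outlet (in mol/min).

97.7 mol/min

Conversion of C: C consumed = 1ξ₁ = 0.37 × 549 → ξ₁ = 203.1 mol/min.
Yield of A: 1ξ₂ / 549 = 0.192 → ξ₂ = 105.4 mol/min.
Outlet amounts (n = n₀ + Σ ν·ξ):
  C: 549 − 1(203.1) = 345.9
  D: 0 + 1(203.1) − 1(105.4) = 97.72
  A: 0 + 1(105.4) = 105.4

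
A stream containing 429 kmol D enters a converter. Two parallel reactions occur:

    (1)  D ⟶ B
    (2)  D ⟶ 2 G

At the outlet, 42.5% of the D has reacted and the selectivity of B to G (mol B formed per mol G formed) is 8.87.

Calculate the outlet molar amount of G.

Conversion of D: D consumed = 0.425 × 429 = 182.3 kmol = 1ξ₁ + 1ξ₂.
Selectivity: 1ξ₁ / (2ξ₂) = 8.87 → ξ₁ = 17.74 ξ₂.
Substitute: (1·17.74 + 1) ξ₂ = 182.3 → ξ₂ = 9.729 kmol, ξ₁ = 172.6 kmol.
Outlet amounts (n = n₀ + Σ ν·ξ):
  D: 429 − 1(172.6) − 1(9.729) = 246.7
  B: 0 + 1(172.6) = 172.6
  G: 0 + 2(9.729) = 19.46

19.5 kmol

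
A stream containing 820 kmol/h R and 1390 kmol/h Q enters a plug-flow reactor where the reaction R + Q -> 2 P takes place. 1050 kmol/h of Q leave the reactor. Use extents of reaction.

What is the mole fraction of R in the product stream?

0.217

For Q: n = n₀ − 1ξ → 1050 = 1390 − 1ξ, giving ξ = 340 kmol/h.
Outlet amounts (n = n₀ + ν ξ):
  R: 820 − 1(340) = 480
  Q: 1390 − 1(340) = 1050
  P: 0 + 2(340) = 680
Total out = 2210 kmol/h; y_R = 480 / 2210 = 0.2172.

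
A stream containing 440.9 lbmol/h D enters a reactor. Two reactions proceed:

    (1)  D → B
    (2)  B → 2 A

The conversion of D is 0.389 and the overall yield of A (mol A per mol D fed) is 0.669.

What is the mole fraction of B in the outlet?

Conversion of D: D consumed = 1ξ₁ = 0.389 × 440.9 → ξ₁ = 171.5 lbmol/h.
Yield of A: 2ξ₂ / 440.9 = 0.669 → ξ₂ = 147.5 lbmol/h.
Outlet amounts (n = n₀ + Σ ν·ξ):
  D: 440.9 − 1(171.5) = 269.4
  B: 0 + 1(171.5) − 1(147.5) = 24.03
  A: 0 + 2(147.5) = 295
Total out = 588.4 lbmol/h; y_B = 24.03 / 588.4 = 0.04084.

0.0408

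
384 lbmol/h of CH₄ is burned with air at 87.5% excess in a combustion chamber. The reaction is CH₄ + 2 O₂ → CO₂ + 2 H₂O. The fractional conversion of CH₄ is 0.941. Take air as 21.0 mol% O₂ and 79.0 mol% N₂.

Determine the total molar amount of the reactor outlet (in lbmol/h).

7240 lbmol/h

Stoichiometric O₂ = 2 × 384 = 768 lbmol/h; O₂ fed = 768 × 1.875 = 1440 lbmol/h.
N₂ fed = 1440 × 79/21 = 5417 lbmol/h.
Fuel reacted = 0.941 × 384 → ξ = 361.3 lbmol/h.
Outlet (n = n₀ + ν ξ):
  CH₄: 384 − 1(361.3) = 22.66
  O₂: 1440 − 2(361.3) = 717.3
  N₂: 5417 (inert)
  CO₂: 0 + 1(361.3) = 361.3
  H₂O: 0 + 2(361.3) = 722.7
Total out = 22.66 + 717.3 + 5417 + 361.3 + 722.7 = 7241 lbmol/h.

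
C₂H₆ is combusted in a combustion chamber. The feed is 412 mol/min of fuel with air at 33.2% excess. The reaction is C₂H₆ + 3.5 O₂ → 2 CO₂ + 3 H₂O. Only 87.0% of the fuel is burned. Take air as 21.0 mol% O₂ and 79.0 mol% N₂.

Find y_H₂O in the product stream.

Stoichiometric O₂ = 3.5 × 412 = 1442 mol/min; O₂ fed = 1442 × 1.332 = 1921 mol/min.
N₂ fed = 1921 × 79/21 = 7226 mol/min.
Fuel reacted = 0.87 × 412 → ξ = 358.4 mol/min.
Outlet (n = n₀ + ν ξ):
  C₂H₆: 412 − 1(358.4) = 53.56
  O₂: 1921 − 3.5(358.4) = 666.2
  N₂: 7226 (inert)
  CO₂: 0 + 2(358.4) = 716.9
  H₂O: 0 + 3(358.4) = 1075
Total out = 9738 mol/min; y_H₂O = 1075 / 9738 = 0.1104.

0.11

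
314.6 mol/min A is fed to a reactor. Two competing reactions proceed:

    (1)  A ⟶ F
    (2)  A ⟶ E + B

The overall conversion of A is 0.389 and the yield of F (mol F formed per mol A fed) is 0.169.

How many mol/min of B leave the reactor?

Yield of F: 1ξ₁ / 314.6 = 0.169 → ξ₁ = 53.17 mol/min.
Conversion of A: 1ξ₁ + 1ξ₂ = 0.389 × 314.6 = 122.4 → ξ₂ = 69.21 mol/min.
Outlet amounts (n = n₀ + Σ ν·ξ):
  A: 314.6 − 1(53.17) − 1(69.21) = 192.2
  F: 0 + 1(53.17) = 53.17
  E: 0 + 1(69.21) = 69.21
  B: 0 + 1(69.21) = 69.21

69.2 mol/min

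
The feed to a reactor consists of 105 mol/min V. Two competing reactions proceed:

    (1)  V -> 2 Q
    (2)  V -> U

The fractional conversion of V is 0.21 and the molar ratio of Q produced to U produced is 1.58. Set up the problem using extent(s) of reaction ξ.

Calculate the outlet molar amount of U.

12.3 mol/min

Conversion of V: V consumed = 0.21 × 105 = 22.05 mol/min = 1ξ₁ + 1ξ₂.
Selectivity: 2ξ₁ / (1ξ₂) = 1.58 → ξ₁ = 0.79 ξ₂.
Substitute: (1·0.79 + 1) ξ₂ = 22.05 → ξ₂ = 12.32 mol/min, ξ₁ = 9.732 mol/min.
Outlet amounts (n = n₀ + Σ ν·ξ):
  V: 105 − 1(9.732) − 1(12.32) = 82.95
  Q: 0 + 2(9.732) = 19.46
  U: 0 + 1(12.32) = 12.32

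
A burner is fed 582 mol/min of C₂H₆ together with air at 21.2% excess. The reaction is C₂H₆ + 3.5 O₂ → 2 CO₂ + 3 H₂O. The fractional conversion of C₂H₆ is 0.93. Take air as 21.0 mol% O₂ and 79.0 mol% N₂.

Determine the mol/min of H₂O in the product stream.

Stoichiometric O₂ = 3.5 × 582 = 2037 mol/min; O₂ fed = 2037 × 1.212 = 2469 mol/min.
N₂ fed = 2469 × 79/21 = 9288 mol/min.
Fuel reacted = 0.93 × 582 → ξ = 541.3 mol/min.
Outlet (n = n₀ + ν ξ):
  C₂H₆: 582 − 1(541.3) = 40.74
  O₂: 2469 − 3.5(541.3) = 574.4
  N₂: 9288 (inert)
  CO₂: 0 + 2(541.3) = 1083
  H₂O: 0 + 3(541.3) = 1624

1620 mol/min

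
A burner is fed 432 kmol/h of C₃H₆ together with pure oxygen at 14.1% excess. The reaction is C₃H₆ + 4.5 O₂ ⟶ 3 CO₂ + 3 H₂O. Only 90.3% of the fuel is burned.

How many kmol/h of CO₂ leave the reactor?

1170 kmol/h

Stoichiometric O₂ = 4.5 × 432 = 1944 kmol/h; O₂ fed = 1944 × 1.141 = 2218 kmol/h.
Fuel reacted = 0.903 × 432 → ξ = 390.1 kmol/h.
Outlet (n = n₀ + ν ξ):
  C₃H₆: 432 − 1(390.1) = 41.9
  O₂: 2218 − 4.5(390.1) = 462.7
  CO₂: 0 + 3(390.1) = 1170
  H₂O: 0 + 3(390.1) = 1170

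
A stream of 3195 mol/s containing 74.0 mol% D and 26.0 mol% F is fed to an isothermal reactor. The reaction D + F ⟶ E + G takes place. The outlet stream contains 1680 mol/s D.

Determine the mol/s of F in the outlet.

For D: n = n₀ − 1ξ → 1680 = 2364 − 1ξ, giving ξ = 684.3 mol/s.
Outlet amounts (n = n₀ + ν ξ):
  D: 2364 − 1(684.3) = 1680
  F: 830.7 − 1(684.3) = 146.4
  E: 0 + 1(684.3) = 684.3
  G: 0 + 1(684.3) = 684.3

146 mol/s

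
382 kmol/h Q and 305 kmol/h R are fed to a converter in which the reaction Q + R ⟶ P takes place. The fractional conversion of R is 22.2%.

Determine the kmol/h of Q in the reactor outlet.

R reacted = 0.222 × 305 = 67.71 kmol/h; ν_R = −1, so ξ = 67.71/1 = 67.71 kmol/h.
Outlet amounts (n = n₀ + ν ξ):
  Q: 382 − 1(67.71) = 314.3
  R: 305 − 1(67.71) = 237.3
  P: 0 + 1(67.71) = 67.71

314 kmol/h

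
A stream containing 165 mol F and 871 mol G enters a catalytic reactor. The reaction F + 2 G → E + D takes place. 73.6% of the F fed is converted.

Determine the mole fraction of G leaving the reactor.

0.687

F reacted = 0.736 × 165 = 121.4 mol; ν_F = −1, so ξ = 121.4/1 = 121.4 mol.
Outlet amounts (n = n₀ + ν ξ):
  F: 165 − 1(121.4) = 43.56
  G: 871 − 2(121.4) = 628.1
  E: 0 + 1(121.4) = 121.4
  D: 0 + 1(121.4) = 121.4
Total out = 914.6 mol; y_G = 628.1 / 914.6 = 0.6868.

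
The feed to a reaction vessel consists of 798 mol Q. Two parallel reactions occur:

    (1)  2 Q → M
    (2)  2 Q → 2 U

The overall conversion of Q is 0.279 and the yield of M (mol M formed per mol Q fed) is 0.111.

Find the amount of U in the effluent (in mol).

Yield of M: 1ξ₁ / 798 = 0.111 → ξ₁ = 88.58 mol.
Conversion of Q: 2ξ₁ + 2ξ₂ = 0.279 × 798 = 222.6 → ξ₂ = 22.74 mol.
Outlet amounts (n = n₀ + Σ ν·ξ):
  Q: 798 − 2(88.58) − 2(22.74) = 575.4
  M: 0 + 1(88.58) = 88.58
  U: 0 + 2(22.74) = 45.49

45.5 mol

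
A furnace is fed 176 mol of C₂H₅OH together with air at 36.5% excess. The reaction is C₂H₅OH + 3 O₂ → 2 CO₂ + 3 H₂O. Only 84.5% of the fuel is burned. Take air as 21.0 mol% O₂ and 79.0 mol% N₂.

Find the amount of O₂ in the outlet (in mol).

275 mol

Stoichiometric O₂ = 3 × 176 = 528 mol; O₂ fed = 528 × 1.365 = 720.7 mol.
N₂ fed = 720.7 × 79/21 = 2711 mol.
Fuel reacted = 0.845 × 176 → ξ = 148.7 mol.
Outlet (n = n₀ + ν ξ):
  C₂H₅OH: 176 − 1(148.7) = 27.28
  O₂: 720.7 − 3(148.7) = 274.6
  N₂: 2711 (inert)
  CO₂: 0 + 2(148.7) = 297.4
  H₂O: 0 + 3(148.7) = 446.2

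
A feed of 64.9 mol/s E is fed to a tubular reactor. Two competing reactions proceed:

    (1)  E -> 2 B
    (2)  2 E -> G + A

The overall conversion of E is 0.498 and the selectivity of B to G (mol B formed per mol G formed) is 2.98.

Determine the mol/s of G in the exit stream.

9.26 mol/s

Conversion of E: E consumed = 0.498 × 64.9 = 32.32 mol/s = 1ξ₁ + 2ξ₂.
Selectivity: 2ξ₁ / (1ξ₂) = 2.98 → ξ₁ = 1.49 ξ₂.
Substitute: (1·1.49 + 2) ξ₂ = 32.32 → ξ₂ = 9.261 mol/s, ξ₁ = 13.8 mol/s.
Outlet amounts (n = n₀ + Σ ν·ξ):
  E: 64.9 − 1(13.8) − 2(9.261) = 32.58
  B: 0 + 2(13.8) = 27.6
  G: 0 + 1(9.261) = 9.261
  A: 0 + 1(9.261) = 9.261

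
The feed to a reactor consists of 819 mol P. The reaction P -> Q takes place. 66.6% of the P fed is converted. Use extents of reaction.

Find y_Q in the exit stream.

0.666

P reacted = 0.666 × 819 = 545.5 mol; ν_P = −1, so ξ = 545.5/1 = 545.5 mol.
Outlet amounts (n = n₀ + ν ξ):
  P: 819 − 1(545.5) = 273.5
  Q: 0 + 1(545.5) = 545.5
Total out = 819 mol; y_Q = 545.5 / 819 = 0.666.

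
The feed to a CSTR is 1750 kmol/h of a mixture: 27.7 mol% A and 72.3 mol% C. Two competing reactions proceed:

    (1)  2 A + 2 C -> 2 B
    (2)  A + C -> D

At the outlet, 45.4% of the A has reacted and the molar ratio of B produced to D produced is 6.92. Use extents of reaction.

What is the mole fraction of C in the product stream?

Conversion of A: A consumed = 0.454 × 484.8 = 220.1 kmol/h = 2ξ₁ + 1ξ₂.
Selectivity: 2ξ₁ / (1ξ₂) = 6.92 → ξ₁ = 3.46 ξ₂.
Substitute: (2·3.46 + 1) ξ₂ = 220.1 → ξ₂ = 27.79 kmol/h, ξ₁ = 96.14 kmol/h.
Outlet amounts (n = n₀ + Σ ν·ξ):
  A: 484.8 − 2(96.14) − 1(27.79) = 264.7
  C: 1265 − 2(96.14) − 1(27.79) = 1045
  B: 0 + 2(96.14) = 192.3
  D: 0 + 1(27.79) = 27.79
Total out = 1530 kmol/h; y_C = 1045 / 1530 = 0.6832.

0.683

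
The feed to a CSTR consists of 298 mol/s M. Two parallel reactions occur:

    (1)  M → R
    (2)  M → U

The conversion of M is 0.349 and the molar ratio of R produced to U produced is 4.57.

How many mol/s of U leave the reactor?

Conversion of M: M consumed = 0.349 × 298 = 104 mol/s = 1ξ₁ + 1ξ₂.
Selectivity: 1ξ₁ / (1ξ₂) = 4.57 → ξ₁ = 4.57 ξ₂.
Substitute: (1·4.57 + 1) ξ₂ = 104 → ξ₂ = 18.67 mol/s, ξ₁ = 85.33 mol/s.
Outlet amounts (n = n₀ + Σ ν·ξ):
  M: 298 − 1(85.33) − 1(18.67) = 194
  R: 0 + 1(85.33) = 85.33
  U: 0 + 1(18.67) = 18.67

18.7 mol/s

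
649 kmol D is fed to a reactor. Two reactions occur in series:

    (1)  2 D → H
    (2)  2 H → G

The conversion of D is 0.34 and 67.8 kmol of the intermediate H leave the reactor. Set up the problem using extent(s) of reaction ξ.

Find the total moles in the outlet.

517 kmol

Conversion of D: D consumed = 2ξ₁ = 0.34 × 649 → ξ₁ = 110.3 kmol.
H balance: n_H = 0 + 1ξ₁ − 2ξ₂ = 67.8 → ξ₂ = (1·110.3 − 67.8)/2 = 21.27 kmol.
Outlet amounts (n = n₀ + Σ ν·ξ):
  D: 649 − 2(110.3) = 428.3
  H: 0 + 1(110.3) − 2(21.27) = 67.8
  G: 0 + 1(21.27) = 21.27
Total out = 428.3 + 67.8 + 21.27 = 517.4 kmol.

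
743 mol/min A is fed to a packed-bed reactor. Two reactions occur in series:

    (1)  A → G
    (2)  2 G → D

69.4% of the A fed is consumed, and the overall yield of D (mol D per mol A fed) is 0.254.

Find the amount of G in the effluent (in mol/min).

Conversion of A: A consumed = 1ξ₁ = 0.694 × 743 → ξ₁ = 515.6 mol/min.
Yield of D: 1ξ₂ / 743 = 0.254 → ξ₂ = 188.7 mol/min.
Outlet amounts (n = n₀ + Σ ν·ξ):
  A: 743 − 1(515.6) = 227.4
  G: 0 + 1(515.6) − 2(188.7) = 138.2
  D: 0 + 1(188.7) = 188.7

138 mol/min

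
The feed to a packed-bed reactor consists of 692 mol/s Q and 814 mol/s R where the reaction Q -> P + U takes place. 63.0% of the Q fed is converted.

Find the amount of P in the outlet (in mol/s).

436 mol/s

Q reacted = 0.63 × 692 = 436 mol/s; ν_Q = −1, so ξ = 436/1 = 436 mol/s.
Outlet amounts (n = n₀ + ν ξ):
  Q: 692 − 1(436) = 256
  P: 0 + 1(436) = 436
  U: 0 + 1(436) = 436
  R: 814 (inert)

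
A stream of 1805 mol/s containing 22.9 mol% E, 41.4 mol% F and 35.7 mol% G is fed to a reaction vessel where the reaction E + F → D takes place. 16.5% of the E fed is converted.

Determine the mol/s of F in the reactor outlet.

679 mol/s

E reacted = 0.165 × 413.3 = 68.2 mol/s; ν_E = −1, so ξ = 68.2/1 = 68.2 mol/s.
Outlet amounts (n = n₀ + ν ξ):
  E: 413.3 − 1(68.2) = 345.1
  F: 747.3 − 1(68.2) = 679.1
  D: 0 + 1(68.2) = 68.2
  G: 644.4 (inert)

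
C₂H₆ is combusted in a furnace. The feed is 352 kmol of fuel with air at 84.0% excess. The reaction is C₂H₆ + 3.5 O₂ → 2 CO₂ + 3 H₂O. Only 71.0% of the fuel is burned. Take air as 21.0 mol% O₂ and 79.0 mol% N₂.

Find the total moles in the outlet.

11300 kmol

Stoichiometric O₂ = 3.5 × 352 = 1232 kmol; O₂ fed = 1232 × 1.840 = 2267 kmol.
N₂ fed = 2267 × 79/21 = 8528 kmol.
Fuel reacted = 0.71 × 352 → ξ = 249.9 kmol.
Outlet (n = n₀ + ν ξ):
  C₂H₆: 352 − 1(249.9) = 102.1
  O₂: 2267 − 3.5(249.9) = 1392
  N₂: 8528 (inert)
  CO₂: 0 + 2(249.9) = 499.8
  H₂O: 0 + 3(249.9) = 749.8
Total out = 102.1 + 1392 + 8528 + 499.8 + 749.8 = 11270 kmol.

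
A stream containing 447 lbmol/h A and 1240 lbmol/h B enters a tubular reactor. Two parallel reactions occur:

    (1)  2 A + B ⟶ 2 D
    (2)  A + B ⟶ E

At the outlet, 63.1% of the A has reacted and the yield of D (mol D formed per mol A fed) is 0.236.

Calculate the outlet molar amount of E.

Yield of D: 2ξ₁ / 447 = 0.236 → ξ₁ = 52.75 lbmol/h.
Conversion of A: 2ξ₁ + 1ξ₂ = 0.631 × 447 = 282.1 → ξ₂ = 176.6 lbmol/h.
Outlet amounts (n = n₀ + Σ ν·ξ):
  A: 447 − 2(52.75) − 1(176.6) = 164.9
  B: 1240 − 1(52.75) − 1(176.6) = 1011
  D: 0 + 2(52.75) = 105.5
  E: 0 + 1(176.6) = 176.6

177 lbmol/h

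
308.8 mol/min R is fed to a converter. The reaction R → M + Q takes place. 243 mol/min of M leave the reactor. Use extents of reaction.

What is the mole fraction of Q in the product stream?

0.44

For M: n = n₀ + 1ξ → 243 = 0 + 1ξ, giving ξ = 243 mol/min.
Outlet amounts (n = n₀ + ν ξ):
  R: 308.8 − 1(243) = 65.8
  M: 0 + 1(243) = 243
  Q: 0 + 1(243) = 243
Total out = 551.8 mol/min; y_Q = 243 / 551.8 = 0.4404.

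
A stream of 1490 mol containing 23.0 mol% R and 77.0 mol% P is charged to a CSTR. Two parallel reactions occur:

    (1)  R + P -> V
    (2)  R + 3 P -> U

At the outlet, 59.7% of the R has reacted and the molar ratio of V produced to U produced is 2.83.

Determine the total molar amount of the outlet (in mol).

1180 mol

Conversion of R: R consumed = 0.597 × 342.7 = 204.6 mol = 1ξ₁ + 1ξ₂.
Selectivity: 1ξ₁ / (1ξ₂) = 2.83 → ξ₁ = 2.83 ξ₂.
Substitute: (1·2.83 + 1) ξ₂ = 204.6 → ξ₂ = 53.42 mol, ξ₁ = 151.2 mol.
Outlet amounts (n = n₀ + Σ ν·ξ):
  R: 342.7 − 1(151.2) − 1(53.42) = 138.1
  P: 1147 − 1(151.2) − 3(53.42) = 835.9
  V: 0 + 1(151.2) = 151.2
  U: 0 + 1(53.42) = 53.42
Total out = 138.1 + 835.9 + 151.2 + 53.42 = 1179 mol.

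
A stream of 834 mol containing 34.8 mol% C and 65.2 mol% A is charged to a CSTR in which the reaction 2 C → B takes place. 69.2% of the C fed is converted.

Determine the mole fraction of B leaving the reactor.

0.137

C reacted = 0.692 × 290.2 = 200.8 mol; ν_C = −2, so ξ = 200.8/2 = 100.4 mol.
Outlet amounts (n = n₀ + ν ξ):
  C: 290.2 − 2(100.4) = 89.39
  B: 0 + 1(100.4) = 100.4
  A: 543.8 (inert)
Total out = 733.6 mol; y_B = 100.4 / 733.6 = 0.1369.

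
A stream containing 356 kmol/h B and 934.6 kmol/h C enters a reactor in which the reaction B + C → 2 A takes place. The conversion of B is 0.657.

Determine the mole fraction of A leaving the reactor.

0.362

B reacted = 0.657 × 356 = 233.9 kmol/h; ν_B = −1, so ξ = 233.9/1 = 233.9 kmol/h.
Outlet amounts (n = n₀ + ν ξ):
  B: 356 − 1(233.9) = 122.1
  C: 934.6 − 1(233.9) = 700.7
  A: 0 + 2(233.9) = 467.8
Total out = 1291 kmol/h; y_A = 467.8 / 1291 = 0.3625.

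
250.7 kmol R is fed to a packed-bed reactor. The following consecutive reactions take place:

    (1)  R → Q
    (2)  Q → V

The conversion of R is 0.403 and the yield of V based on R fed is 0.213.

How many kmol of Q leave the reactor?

47.6 kmol

Conversion of R: R consumed = 1ξ₁ = 0.403 × 250.7 → ξ₁ = 101 kmol.
Yield of V: 1ξ₂ / 250.7 = 0.213 → ξ₂ = 53.4 kmol.
Outlet amounts (n = n₀ + Σ ν·ξ):
  R: 250.7 − 1(101) = 149.7
  Q: 0 + 1(101) − 1(53.4) = 47.63
  V: 0 + 1(53.4) = 53.4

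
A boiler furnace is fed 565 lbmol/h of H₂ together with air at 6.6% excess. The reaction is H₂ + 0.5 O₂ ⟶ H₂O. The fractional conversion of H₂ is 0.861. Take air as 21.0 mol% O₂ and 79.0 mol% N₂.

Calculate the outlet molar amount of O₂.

Stoichiometric O₂ = 0.5 × 565 = 282.5 lbmol/h; O₂ fed = 282.5 × 1.066 = 301.1 lbmol/h.
N₂ fed = 301.1 × 79/21 = 1133 lbmol/h.
Fuel reacted = 0.861 × 565 → ξ = 486.5 lbmol/h.
Outlet (n = n₀ + ν ξ):
  H₂: 565 − 1(486.5) = 78.54
  O₂: 301.1 − 0.5(486.5) = 57.91
  N₂: 1133 (inert)
  H₂O: 0 + 1(486.5) = 486.5

57.9 lbmol/h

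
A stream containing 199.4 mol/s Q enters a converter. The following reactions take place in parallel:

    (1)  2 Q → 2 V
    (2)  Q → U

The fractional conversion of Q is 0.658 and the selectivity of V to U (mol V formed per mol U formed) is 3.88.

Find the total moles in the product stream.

199 mol/s

Conversion of Q: Q consumed = 0.658 × 199.4 = 131.2 mol/s = 2ξ₁ + 1ξ₂.
Selectivity: 2ξ₁ / (1ξ₂) = 3.88 → ξ₁ = 1.94 ξ₂.
Substitute: (2·1.94 + 1) ξ₂ = 131.2 → ξ₂ = 26.89 mol/s, ξ₁ = 52.16 mol/s.
Outlet amounts (n = n₀ + Σ ν·ξ):
  Q: 199.4 − 2(52.16) − 1(26.89) = 68.19
  V: 0 + 2(52.16) = 104.3
  U: 0 + 1(26.89) = 26.89
Total out = 68.19 + 104.3 + 26.89 = 199.4 mol/s.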